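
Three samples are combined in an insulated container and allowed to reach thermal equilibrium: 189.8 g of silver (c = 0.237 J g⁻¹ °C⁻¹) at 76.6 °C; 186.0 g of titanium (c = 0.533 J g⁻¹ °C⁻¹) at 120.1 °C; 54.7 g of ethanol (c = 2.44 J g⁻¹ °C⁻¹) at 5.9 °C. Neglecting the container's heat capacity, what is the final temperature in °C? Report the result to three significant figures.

Σ mᵢcᵢ(T − Tᵢ) = 0  ⇒  T = Σ mᵢcᵢTᵢ / Σ mᵢcᵢ
Σ mᵢcᵢ = 189.8×0.237 + 186.0×0.533 + 54.7×2.44 = 277.5886
Σ mᵢcᵢTᵢ = 44.9826×76.6 + 99.138×120.1 + 133.468×5.9 = 16140
T = 16140 / 277.5886 = 58.14 °C

T_f = 58.1 °C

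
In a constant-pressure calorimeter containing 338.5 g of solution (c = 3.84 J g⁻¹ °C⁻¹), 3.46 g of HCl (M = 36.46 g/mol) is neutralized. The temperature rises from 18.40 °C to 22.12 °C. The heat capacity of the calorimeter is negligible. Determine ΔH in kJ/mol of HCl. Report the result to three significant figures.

|ΔT| = |22.12 − 18.40| = 3.72 °C
|q_surr| = (338.5 × 3.84) × 3.72 = 1299.84 × 3.72 = 4835.4 J
n(HCl) = 3.46 / 36.46 = 0.094899 mol
Temperature rose, so q_rxn = −|q_surr| = -4.8354 kJ
ΔH = q_rxn / n = -50.95 kJ/mol

ΔH = -51.0 kJ/mol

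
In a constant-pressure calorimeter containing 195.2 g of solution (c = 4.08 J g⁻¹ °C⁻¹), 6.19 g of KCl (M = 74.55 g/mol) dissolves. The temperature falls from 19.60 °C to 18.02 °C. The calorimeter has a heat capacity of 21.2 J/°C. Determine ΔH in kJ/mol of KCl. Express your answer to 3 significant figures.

|ΔT| = |18.02 − 19.60| = 1.58 °C
|q_surr| = (195.2 × 4.08 + 21.2) × 1.58 = 817.616 × 1.58 = 1292 J
n(KCl) = 6.19 / 74.55 = 0.08303 mol
Temperature fell, so q_rxn = +|q_surr| = 1.292 kJ
ΔH = q_rxn / n = 15.56 kJ/mol

ΔH = 15.6 kJ/mol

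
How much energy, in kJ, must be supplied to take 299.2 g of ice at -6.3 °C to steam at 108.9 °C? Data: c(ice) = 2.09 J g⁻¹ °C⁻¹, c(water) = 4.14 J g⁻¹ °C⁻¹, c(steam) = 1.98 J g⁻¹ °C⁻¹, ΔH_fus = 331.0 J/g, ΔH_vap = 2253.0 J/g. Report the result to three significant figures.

q1 (heat ice -6.3→0.0 °C): 299.2 × 2.09 × 6.3 = 3940 J
q2 (melt at 0 °C): 299.2 × 331.0 = 99035 J
q3 (heat water 0.0→100.0 °C): 299.2 × 4.14 × 100.0 = 123869 J
q4 (vaporize at 100 °C): 299.2 × 2253.0 = 674098 J
q5 (heat steam 100.0→108.9 °C): 299.2 × 1.98 × 8.9 = 5273 J
Total: 3940 + 99035 + 123869 + 674098 + 5273 = 906215 J = 906 kJ

q = 906 kJ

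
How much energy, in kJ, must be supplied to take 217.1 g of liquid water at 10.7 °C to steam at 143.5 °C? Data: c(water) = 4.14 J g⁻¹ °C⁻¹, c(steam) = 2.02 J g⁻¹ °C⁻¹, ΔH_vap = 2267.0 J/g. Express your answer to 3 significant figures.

q1 (heat water 10.7→100.0 °C): 217.1 × 4.14 × 89.3 = 80262 J
q2 (vaporize at 100 °C): 217.1 × 2267.0 = 492166 J
q3 (heat steam 100.0→143.5 °C): 217.1 × 2.02 × 43.5 = 19077 J
Total: 80262 + 492166 + 19077 = 591505 J = 592 kJ

q = 592 kJ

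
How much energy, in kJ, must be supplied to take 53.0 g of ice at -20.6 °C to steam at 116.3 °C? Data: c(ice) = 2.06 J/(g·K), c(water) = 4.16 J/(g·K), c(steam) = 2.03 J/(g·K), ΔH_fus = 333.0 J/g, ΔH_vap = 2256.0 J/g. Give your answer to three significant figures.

q1 (heat ice -20.6→0.0 °C): 53.0 × 2.06 × 20.6 = 2249 J
q2 (melt at 0 °C): 53.0 × 333.0 = 17649 J
q3 (heat water 0.0→100.0 °C): 53.0 × 4.16 × 100.0 = 22048 J
q4 (vaporize at 100 °C): 53.0 × 2256.0 = 119568 J
q5 (heat steam 100.0→116.3 °C): 53.0 × 2.03 × 16.3 = 1754 J
Total: 2249 + 17649 + 22048 + 119568 + 1754 = 163268 J = 163 kJ

q = 163 kJ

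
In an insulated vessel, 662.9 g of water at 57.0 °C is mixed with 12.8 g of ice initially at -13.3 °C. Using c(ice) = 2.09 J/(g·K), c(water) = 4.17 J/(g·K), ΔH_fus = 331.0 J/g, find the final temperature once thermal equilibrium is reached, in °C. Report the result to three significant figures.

T_f = 54.3 °C

Heat to bring ice to 0 °C and melt it: q₁ = 12.8×2.09×13.3 + 12.8×331.0 = 4592.6 J
Heat the water can supply cooling to 0 °C: 662.9×4.17×57.0 = 157565 J > q₁, so all ice melts.
Energy balance: 662.9×4.17×(57.0 − T) = 4592.6 + 12.8×4.17×(T − 0)
2764.293(57.0 − T) = 4592.6 + 53.376 T
157565 − 4592.6 = 2817.669 T
T = 152972.4 / 2817.669 = 54.29 °C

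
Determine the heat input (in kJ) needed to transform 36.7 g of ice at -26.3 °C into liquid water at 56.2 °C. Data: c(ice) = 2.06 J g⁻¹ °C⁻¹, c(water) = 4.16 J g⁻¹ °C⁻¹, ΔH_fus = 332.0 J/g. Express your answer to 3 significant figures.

q1 (heat ice -26.3→0.0 °C): 36.7 × 2.06 × 26.3 = 1988 J
q2 (melt at 0 °C): 36.7 × 332.0 = 12184 J
q3 (heat water 0.0→56.2 °C): 36.7 × 4.16 × 56.2 = 8580 J
Total: 1988 + 12184 + 8580 = 22752 J = 22.8 kJ

q = 22.8 kJ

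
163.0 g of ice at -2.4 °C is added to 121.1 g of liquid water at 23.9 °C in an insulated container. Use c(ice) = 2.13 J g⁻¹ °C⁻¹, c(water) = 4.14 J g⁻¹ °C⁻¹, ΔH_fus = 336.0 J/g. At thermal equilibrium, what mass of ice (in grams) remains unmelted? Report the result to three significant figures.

m_ice remaining = 130 g

Heat to warm all ice to 0 °C: 163.0×2.13×2.4 = 833.26 J
Heat released by water cooling to 0 °C: 121.1×4.14×23.9 = 11982 J
11982 J < 833.26 + 163.0×336.0 = 55601.26 J, so not all ice melts; final T = 0 °C.
Heat left for melting: 11982 − 833.26 = 11148.74 J
Mass melted = 11148.74 / 336.0 = 33.18 g
Ice remaining = 163.0 − 33.18 = 129.82 g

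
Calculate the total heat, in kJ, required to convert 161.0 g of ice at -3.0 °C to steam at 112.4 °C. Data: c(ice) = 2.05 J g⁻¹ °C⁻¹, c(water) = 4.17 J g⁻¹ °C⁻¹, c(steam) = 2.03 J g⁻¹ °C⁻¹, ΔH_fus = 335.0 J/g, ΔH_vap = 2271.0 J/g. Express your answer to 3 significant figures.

q = 492 kJ

q1 (heat ice -3.0→0.0 °C): 161.0 × 2.05 × 3.0 = 990 J
q2 (melt at 0 °C): 161.0 × 335.0 = 53935 J
q3 (heat water 0.0→100.0 °C): 161.0 × 4.17 × 100.0 = 67137 J
q4 (vaporize at 100 °C): 161.0 × 2271.0 = 365631 J
q5 (heat steam 100.0→112.4 °C): 161.0 × 2.03 × 12.4 = 4053 J
Total: 990 + 53935 + 67137 + 365631 + 4053 = 491746 J = 492 kJ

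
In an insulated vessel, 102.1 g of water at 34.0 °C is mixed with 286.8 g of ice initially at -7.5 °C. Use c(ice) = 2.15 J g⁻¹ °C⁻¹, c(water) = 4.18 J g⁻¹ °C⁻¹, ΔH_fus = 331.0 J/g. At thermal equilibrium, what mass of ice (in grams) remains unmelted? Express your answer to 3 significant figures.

Heat to warm all ice to 0 °C: 286.8×2.15×7.5 = 4624.7 J
Heat released by water cooling to 0 °C: 102.1×4.18×34.0 = 14510 J
14510 J < 4624.7 + 286.8×331.0 = 99555.5 J, so not all ice melts; final T = 0 °C.
Heat left for melting: 14510 − 4624.7 = 9885.3 J
Mass melted = 9885.3 / 331.0 = 29.86 g
Ice remaining = 286.8 − 29.86 = 256.94 g

m_ice remaining = 257 g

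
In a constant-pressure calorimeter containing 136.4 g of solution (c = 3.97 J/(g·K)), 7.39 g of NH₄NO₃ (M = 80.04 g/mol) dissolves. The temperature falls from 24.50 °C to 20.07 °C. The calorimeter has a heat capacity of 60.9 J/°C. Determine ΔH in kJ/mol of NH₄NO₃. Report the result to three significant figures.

ΔH = 28.9 kJ/mol

|ΔT| = |20.07 − 24.50| = 4.43 °C
|q_surr| = (136.4 × 3.97 + 60.9) × 4.43 = 602.408 × 4.43 = 2669 J
n(NH₄NO₃) = 7.39 / 80.04 = 0.09233 mol
Temperature fell, so q_rxn = +|q_surr| = 2.669 kJ
ΔH = q_rxn / n = 28.91 kJ/mol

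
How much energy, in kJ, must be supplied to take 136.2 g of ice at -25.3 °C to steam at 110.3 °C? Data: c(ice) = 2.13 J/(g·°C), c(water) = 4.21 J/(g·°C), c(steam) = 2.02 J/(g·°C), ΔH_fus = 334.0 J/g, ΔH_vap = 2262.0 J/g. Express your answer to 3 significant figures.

q = 421 kJ

q1 (heat ice -25.3→0.0 °C): 136.2 × 2.13 × 25.3 = 7340 J
q2 (melt at 0 °C): 136.2 × 334.0 = 45491 J
q3 (heat water 0.0→100.0 °C): 136.2 × 4.21 × 100.0 = 57340 J
q4 (vaporize at 100 °C): 136.2 × 2262.0 = 308084 J
q5 (heat steam 100.0→110.3 °C): 136.2 × 2.02 × 10.3 = 2834 J
Total: 7340 + 45491 + 57340 + 308084 + 2834 = 421089 J = 421 kJ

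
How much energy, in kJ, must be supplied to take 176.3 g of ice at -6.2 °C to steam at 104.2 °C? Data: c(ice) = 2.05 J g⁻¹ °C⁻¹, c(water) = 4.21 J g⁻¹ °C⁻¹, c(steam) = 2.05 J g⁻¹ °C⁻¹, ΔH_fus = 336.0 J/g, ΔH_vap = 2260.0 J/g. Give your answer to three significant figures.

q1 (heat ice -6.2→0.0 °C): 176.3 × 2.05 × 6.2 = 2241 J
q2 (melt at 0 °C): 176.3 × 336.0 = 59237 J
q3 (heat water 0.0→100.0 °C): 176.3 × 4.21 × 100.0 = 74222 J
q4 (vaporize at 100 °C): 176.3 × 2260.0 = 398438 J
q5 (heat steam 100.0→104.2 °C): 176.3 × 2.05 × 4.2 = 1518 J
Total: 2241 + 59237 + 74222 + 398438 + 1518 = 535656 J = 536 kJ

q = 536 kJ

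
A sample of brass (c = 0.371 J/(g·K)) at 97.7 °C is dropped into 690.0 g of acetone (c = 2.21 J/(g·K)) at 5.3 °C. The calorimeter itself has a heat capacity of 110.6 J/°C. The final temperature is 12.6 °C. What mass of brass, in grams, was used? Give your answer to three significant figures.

q_gained = (690.0 × 2.21 + 110.6) × (12.6 − 5.3) = 11940 J
q_lost = m × 0.371 × (97.7 − 12.6) = 31.5721 m
m = 11940 / 31.5721 = 378 g

m = 378 g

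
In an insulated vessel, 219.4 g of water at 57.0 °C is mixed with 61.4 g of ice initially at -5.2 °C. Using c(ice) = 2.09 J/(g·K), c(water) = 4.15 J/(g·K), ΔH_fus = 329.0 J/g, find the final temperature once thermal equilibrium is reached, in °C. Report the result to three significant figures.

Heat to bring ice to 0 °C and melt it: q₁ = 61.4×2.09×5.2 + 61.4×329.0 = 20868 J
Heat the water can supply cooling to 0 °C: 219.4×4.15×57.0 = 51899.1 J > q₁, so all ice melts.
Energy balance: 219.4×4.15×(57.0 − T) = 20868 + 61.4×4.15×(T − 0)
910.51(57.0 − T) = 20868 + 254.81 T
51899.1 − 20868 = 1165.32 T
T = 31031.1 / 1165.32 = 26.63 °C

T_f = 26.6 °C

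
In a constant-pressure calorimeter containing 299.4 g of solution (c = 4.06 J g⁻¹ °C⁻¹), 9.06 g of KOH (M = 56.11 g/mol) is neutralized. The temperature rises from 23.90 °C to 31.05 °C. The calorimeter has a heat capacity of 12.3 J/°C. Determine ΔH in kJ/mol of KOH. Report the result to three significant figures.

ΔH = -54.4 kJ/mol

|ΔT| = |31.05 − 23.90| = 7.15 °C
|q_surr| = (299.4 × 4.06 + 12.3) × 7.15 = 1227.864 × 7.15 = 8779 J
n(KOH) = 9.06 / 56.11 = 0.1615 mol
Temperature rose, so q_rxn = −|q_surr| = -8.779 kJ
ΔH = q_rxn / n = -54.36 kJ/mol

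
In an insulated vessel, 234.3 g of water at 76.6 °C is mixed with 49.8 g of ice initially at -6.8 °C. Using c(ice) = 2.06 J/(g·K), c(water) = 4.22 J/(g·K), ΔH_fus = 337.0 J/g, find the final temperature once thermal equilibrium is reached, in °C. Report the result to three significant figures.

T_f = 48.6 °C

Heat to bring ice to 0 °C and melt it: q₁ = 49.8×2.06×6.8 + 49.8×337.0 = 17480 J
Heat the water can supply cooling to 0 °C: 234.3×4.22×76.6 = 75737.9 J > q₁, so all ice melts.
Energy balance: 234.3×4.22×(76.6 − T) = 17480 + 49.8×4.22×(T − 0)
988.746(76.6 − T) = 17480 + 210.156 T
75737.9 − 17480 = 1198.902 T
T = 58257.9 / 1198.902 = 48.59 °C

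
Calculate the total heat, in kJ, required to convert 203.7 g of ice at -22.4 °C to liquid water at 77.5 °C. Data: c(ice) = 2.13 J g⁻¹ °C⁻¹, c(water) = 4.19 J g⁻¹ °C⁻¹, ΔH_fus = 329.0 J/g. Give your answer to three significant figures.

q = 143 kJ

q1 (heat ice -22.4→0.0 °C): 203.7 × 2.13 × 22.4 = 9719 J
q2 (melt at 0 °C): 203.7 × 329.0 = 67017 J
q3 (heat water 0.0→77.5 °C): 203.7 × 4.19 × 77.5 = 66146 J
Total: 9719 + 67017 + 66146 = 142882 J = 143 kJ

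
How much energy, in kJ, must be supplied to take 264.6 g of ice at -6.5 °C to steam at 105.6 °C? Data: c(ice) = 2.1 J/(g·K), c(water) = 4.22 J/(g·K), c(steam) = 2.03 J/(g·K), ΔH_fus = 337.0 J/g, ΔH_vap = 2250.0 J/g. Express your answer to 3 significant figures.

q1 (heat ice -6.5→0.0 °C): 264.6 × 2.1 × 6.5 = 3612 J
q2 (melt at 0 °C): 264.6 × 337.0 = 89170 J
q3 (heat water 0.0→100.0 °C): 264.6 × 4.22 × 100.0 = 111661 J
q4 (vaporize at 100 °C): 264.6 × 2250.0 = 595350 J
q5 (heat steam 100.0→105.6 °C): 264.6 × 2.03 × 5.6 = 3008 J
Total: 3612 + 89170 + 111661 + 595350 + 3008 = 802801 J = 803 kJ

q = 803 kJ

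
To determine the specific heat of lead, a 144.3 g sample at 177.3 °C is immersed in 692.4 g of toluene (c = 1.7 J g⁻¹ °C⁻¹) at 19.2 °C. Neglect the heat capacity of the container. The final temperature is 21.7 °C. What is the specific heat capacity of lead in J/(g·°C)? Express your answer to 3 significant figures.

q_gained = (692.4 × 1.7) × (21.7 − 19.2) = 2943 J
q_lost = 144.3 × c × (177.3 − 21.7) = 22453.08 c
Set equal: c = 2943 / 22453.08 = 0.131 J/(g·°C)

c = 0.131 J/(g·°C)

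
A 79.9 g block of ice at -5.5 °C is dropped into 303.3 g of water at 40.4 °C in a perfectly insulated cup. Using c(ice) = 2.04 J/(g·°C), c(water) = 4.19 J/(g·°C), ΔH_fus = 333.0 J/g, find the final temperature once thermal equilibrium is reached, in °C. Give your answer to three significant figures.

Heat to bring ice to 0 °C and melt it: q₁ = 79.9×2.04×5.5 + 79.9×333.0 = 27503 J
Heat the water can supply cooling to 0 °C: 303.3×4.19×40.4 = 51341.4 J > q₁, so all ice melts.
Energy balance: 303.3×4.19×(40.4 − T) = 27503 + 79.9×4.19×(T − 0)
1270.827(40.4 − T) = 27503 + 334.781 T
51341.4 − 27503 = 1605.608 T
T = 23838.4 / 1605.608 = 14.847 °C

T_f = 14.8 °C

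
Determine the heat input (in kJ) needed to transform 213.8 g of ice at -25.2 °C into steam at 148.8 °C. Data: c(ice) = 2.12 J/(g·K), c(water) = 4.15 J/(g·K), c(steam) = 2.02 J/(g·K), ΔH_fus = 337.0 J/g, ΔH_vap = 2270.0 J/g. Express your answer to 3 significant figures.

q1 (heat ice -25.2→0.0 °C): 213.8 × 2.12 × 25.2 = 11422 J
q2 (melt at 0 °C): 213.8 × 337.0 = 72051 J
q3 (heat water 0.0→100.0 °C): 213.8 × 4.15 × 100.0 = 88727 J
q4 (vaporize at 100 °C): 213.8 × 2270.0 = 485326 J
q5 (heat steam 100.0→148.8 °C): 213.8 × 2.02 × 48.8 = 21076 J
Total: 11422 + 72051 + 88727 + 485326 + 21076 = 678602 J = 679 kJ

q = 679 kJ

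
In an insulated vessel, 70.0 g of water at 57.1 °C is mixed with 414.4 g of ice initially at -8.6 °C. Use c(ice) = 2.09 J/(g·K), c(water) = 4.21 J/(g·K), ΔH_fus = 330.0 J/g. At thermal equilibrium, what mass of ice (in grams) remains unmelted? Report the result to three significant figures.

m_ice remaining = 386 g

Heat to warm all ice to 0 °C: 414.4×2.09×8.6 = 7448.4 J
Heat released by water cooling to 0 °C: 70.0×4.21×57.1 = 16827 J
16827 J < 7448.4 + 414.4×330.0 = 144200.4 J, so not all ice melts; final T = 0 °C.
Heat left for melting: 16827 − 7448.4 = 9378.6 J
Mass melted = 9378.6 / 330.0 = 28.42 g
Ice remaining = 414.4 − 28.42 = 385.98 g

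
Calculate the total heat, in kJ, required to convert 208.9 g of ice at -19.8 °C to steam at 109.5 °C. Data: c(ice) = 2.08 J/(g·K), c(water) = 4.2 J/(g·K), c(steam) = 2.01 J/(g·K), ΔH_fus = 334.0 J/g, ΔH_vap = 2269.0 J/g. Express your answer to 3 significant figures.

q = 644 kJ

q1 (heat ice -19.8→0.0 °C): 208.9 × 2.08 × 19.8 = 8603 J
q2 (melt at 0 °C): 208.9 × 334.0 = 69773 J
q3 (heat water 0.0→100.0 °C): 208.9 × 4.2 × 100.0 = 87738 J
q4 (vaporize at 100 °C): 208.9 × 2269.0 = 473994 J
q5 (heat steam 100.0→109.5 °C): 208.9 × 2.01 × 9.5 = 3989 J
Total: 8603 + 69773 + 87738 + 473994 + 3989 = 644097 J = 644 kJ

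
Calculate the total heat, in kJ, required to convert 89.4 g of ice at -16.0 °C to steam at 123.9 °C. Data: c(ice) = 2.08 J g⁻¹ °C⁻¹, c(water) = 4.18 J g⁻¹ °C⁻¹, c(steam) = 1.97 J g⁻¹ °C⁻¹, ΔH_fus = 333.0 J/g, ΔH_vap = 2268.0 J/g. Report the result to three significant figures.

q1 (heat ice -16.0→0.0 °C): 89.4 × 2.08 × 16.0 = 2975 J
q2 (melt at 0 °C): 89.4 × 333.0 = 29770 J
q3 (heat water 0.0→100.0 °C): 89.4 × 4.18 × 100.0 = 37369 J
q4 (vaporize at 100 °C): 89.4 × 2268.0 = 202759 J
q5 (heat steam 100.0→123.9 °C): 89.4 × 1.97 × 23.9 = 4209 J
Total: 2975 + 29770 + 37369 + 202759 + 4209 = 277082 J = 277 kJ

q = 277 kJ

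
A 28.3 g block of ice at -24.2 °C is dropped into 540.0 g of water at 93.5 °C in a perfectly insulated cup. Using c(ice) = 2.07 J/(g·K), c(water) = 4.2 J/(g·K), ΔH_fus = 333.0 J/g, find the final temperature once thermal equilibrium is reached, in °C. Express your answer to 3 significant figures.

T_f = 84.3 °C

Heat to bring ice to 0 °C and melt it: q₁ = 28.3×2.07×24.2 + 28.3×333.0 = 10842 J
Heat the water can supply cooling to 0 °C: 540.0×4.2×93.5 = 212058 J > q₁, so all ice melts.
Energy balance: 540.0×4.2×(93.5 − T) = 10842 + 28.3×4.2×(T − 0)
2268(93.5 − T) = 10842 + 118.86 T
212058 − 10842 = 2386.86 T
T = 201216 / 2386.86 = 84.30 °C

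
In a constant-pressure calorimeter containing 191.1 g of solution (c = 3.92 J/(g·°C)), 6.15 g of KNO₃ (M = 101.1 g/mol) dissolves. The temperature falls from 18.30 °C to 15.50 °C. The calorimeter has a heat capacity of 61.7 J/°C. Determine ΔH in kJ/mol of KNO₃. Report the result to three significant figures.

ΔH = 37.3 kJ/mol

|ΔT| = |15.50 − 18.30| = 2.80 °C
|q_surr| = (191.1 × 3.92 + 61.7) × 2.80 = 810.812 × 2.80 = 2270 J
n(KNO₃) = 6.15 / 101.1 = 0.06083 mol
Temperature fell, so q_rxn = +|q_surr| = 2.270 kJ
ΔH = q_rxn / n = 37.32 kJ/mol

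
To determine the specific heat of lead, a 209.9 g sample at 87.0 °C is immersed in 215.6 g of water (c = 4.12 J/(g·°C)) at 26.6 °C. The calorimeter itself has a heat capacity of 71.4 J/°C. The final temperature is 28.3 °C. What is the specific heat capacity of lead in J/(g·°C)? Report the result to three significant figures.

c = 0.132 J/(g·°C)

q_gained = (215.6 × 4.12 + 71.4) × (28.3 − 26.6) = 1631 J
q_lost = 209.9 × c × (87.0 − 28.3) = 12321.13 c
Set equal: c = 1631 / 12321.13 = 0.132 J/(g·°C)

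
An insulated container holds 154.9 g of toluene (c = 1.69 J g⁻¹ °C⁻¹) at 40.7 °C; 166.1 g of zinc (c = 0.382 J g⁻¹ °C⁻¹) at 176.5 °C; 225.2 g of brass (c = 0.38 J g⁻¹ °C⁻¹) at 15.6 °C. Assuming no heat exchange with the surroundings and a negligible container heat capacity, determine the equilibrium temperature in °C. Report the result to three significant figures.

T_f = 56.4 °C

Σ mᵢcᵢ(T − Tᵢ) = 0  ⇒  T = Σ mᵢcᵢTᵢ / Σ mᵢcᵢ
Σ mᵢcᵢ = 154.9×1.69 + 166.1×0.382 + 225.2×0.38 = 410.8072
Σ mᵢcᵢTᵢ = 261.781×40.7 + 63.4502×176.5 + 85.576×15.6 = 23188
T = 23188 / 410.8072 = 56.44 °C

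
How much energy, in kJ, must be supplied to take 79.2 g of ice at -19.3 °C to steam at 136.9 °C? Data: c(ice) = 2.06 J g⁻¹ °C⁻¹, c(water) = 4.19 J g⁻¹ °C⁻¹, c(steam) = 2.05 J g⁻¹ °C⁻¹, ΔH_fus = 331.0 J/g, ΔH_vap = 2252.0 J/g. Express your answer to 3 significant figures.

q1 (heat ice -19.3→0.0 °C): 79.2 × 2.06 × 19.3 = 3149 J
q2 (melt at 0 °C): 79.2 × 331.0 = 26215 J
q3 (heat water 0.0→100.0 °C): 79.2 × 4.19 × 100.0 = 33185 J
q4 (vaporize at 100 °C): 79.2 × 2252.0 = 178358 J
q5 (heat steam 100.0→136.9 °C): 79.2 × 2.05 × 36.9 = 5991 J
Total: 3149 + 26215 + 33185 + 178358 + 5991 = 246898 J = 247 kJ

q = 247 kJ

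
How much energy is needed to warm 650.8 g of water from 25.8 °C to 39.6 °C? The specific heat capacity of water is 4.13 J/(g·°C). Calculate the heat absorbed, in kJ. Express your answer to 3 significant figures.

q = 37.1 kJ

q = m c ΔT = 650.8 × 4.13 × (39.6 − 25.8)
q = 650.8 × 4.13 × 13.8 = 37090 J = 37.1 kJ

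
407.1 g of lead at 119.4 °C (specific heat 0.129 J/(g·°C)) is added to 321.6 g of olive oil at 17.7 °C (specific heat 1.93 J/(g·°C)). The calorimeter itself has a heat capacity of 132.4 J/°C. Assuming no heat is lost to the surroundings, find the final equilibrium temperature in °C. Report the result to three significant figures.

T_f = 24.3 °C

Heat lost by lead = heat gained by olive oil + calorimeter.
(407.1)(0.129)(119.4 − T) = [(321.6)(1.93) + 132.4](T − 17.7)
52.5159 (119.4 − T) = 753.088 (T − 17.7)
6270.4 − 52.5159 T = 753.088 T − 13330
19600.4 = 805.6039 T
T = 24.33 °C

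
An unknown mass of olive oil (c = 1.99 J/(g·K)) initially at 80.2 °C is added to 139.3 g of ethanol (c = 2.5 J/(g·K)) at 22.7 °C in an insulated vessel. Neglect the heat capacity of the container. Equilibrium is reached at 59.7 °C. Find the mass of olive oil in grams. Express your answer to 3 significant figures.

m = 316 g

q_gained = (139.3 × 2.5) × (59.7 − 22.7) = 12890 J
q_lost = m × 1.99 × (80.2 − 59.7) = 40.795 m
m = 12890 / 40.795 = 316 g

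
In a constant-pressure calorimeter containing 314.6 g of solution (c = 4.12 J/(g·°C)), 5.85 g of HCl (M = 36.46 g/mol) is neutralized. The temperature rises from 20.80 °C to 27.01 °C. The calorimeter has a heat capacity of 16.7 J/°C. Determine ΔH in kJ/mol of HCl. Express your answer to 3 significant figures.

|ΔT| = |27.01 − 20.80| = 6.21 °C
|q_surr| = (314.6 × 4.12 + 16.7) × 6.21 = 1312.852 × 6.21 = 8153 J
n(HCl) = 5.85 / 36.46 = 0.1604 mol
Temperature rose, so q_rxn = −|q_surr| = -8.153 kJ
ΔH = q_rxn / n = -50.83 kJ/mol

ΔH = -50.8 kJ/mol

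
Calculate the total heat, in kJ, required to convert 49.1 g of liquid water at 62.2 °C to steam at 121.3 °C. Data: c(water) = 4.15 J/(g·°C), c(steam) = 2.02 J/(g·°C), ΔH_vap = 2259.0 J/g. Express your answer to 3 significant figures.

q1 (heat water 62.2→100.0 °C): 49.1 × 4.15 × 37.8 = 7702 J
q2 (vaporize at 100 °C): 49.1 × 2259.0 = 110917 J
q3 (heat steam 100.0→121.3 °C): 49.1 × 2.02 × 21.3 = 2113 J
Total: 7702 + 110917 + 2113 = 120732 J = 121 kJ

q = 121 kJ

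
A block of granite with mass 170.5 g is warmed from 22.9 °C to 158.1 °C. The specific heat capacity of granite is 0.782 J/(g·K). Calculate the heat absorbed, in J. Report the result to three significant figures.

q = m c ΔT = 170.5 × 0.782 × (158.1 − 22.9)
q = 170.5 × 0.782 × 135.2 = 18030 J

q = 18000 J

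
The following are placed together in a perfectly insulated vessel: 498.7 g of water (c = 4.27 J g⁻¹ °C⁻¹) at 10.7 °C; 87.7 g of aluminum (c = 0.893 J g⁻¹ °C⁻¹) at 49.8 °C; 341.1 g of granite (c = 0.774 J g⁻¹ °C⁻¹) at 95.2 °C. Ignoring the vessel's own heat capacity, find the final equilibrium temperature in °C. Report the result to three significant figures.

Σ mᵢcᵢ(T − Tᵢ) = 0  ⇒  T = Σ mᵢcᵢTᵢ / Σ mᵢcᵢ
Σ mᵢcᵢ = 498.7×4.27 + 87.7×0.893 + 341.1×0.774 = 2471.7765
Σ mᵢcᵢTᵢ = 2129.449×10.7 + 78.3161×49.8 + 264.0114×95.2 = 51819
T = 51819 / 2471.7765 = 20.96 °C

T_f = 21.0 °C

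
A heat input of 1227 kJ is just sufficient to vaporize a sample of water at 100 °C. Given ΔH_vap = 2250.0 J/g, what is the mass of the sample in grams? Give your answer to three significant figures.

m = 545 g

m = q / ΔH_vap = 1227000 J / 2250.0 J/g = 545 g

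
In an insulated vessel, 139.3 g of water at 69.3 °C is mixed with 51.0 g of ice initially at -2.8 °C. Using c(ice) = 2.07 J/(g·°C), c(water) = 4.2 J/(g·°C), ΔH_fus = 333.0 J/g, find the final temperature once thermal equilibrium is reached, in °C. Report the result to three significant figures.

Heat to bring ice to 0 °C and melt it: q₁ = 51.0×2.07×2.8 + 51.0×333.0 = 17279 J
Heat the water can supply cooling to 0 °C: 139.3×4.2×69.3 = 40544.7 J > q₁, so all ice melts.
Energy balance: 139.3×4.2×(69.3 − T) = 17279 + 51.0×4.2×(T − 0)
585.06(69.3 − T) = 17279 + 214.2 T
40544.7 − 17279 = 799.26 T
T = 23265.7 / 799.26 = 29.11 °C

T_f = 29.1 °C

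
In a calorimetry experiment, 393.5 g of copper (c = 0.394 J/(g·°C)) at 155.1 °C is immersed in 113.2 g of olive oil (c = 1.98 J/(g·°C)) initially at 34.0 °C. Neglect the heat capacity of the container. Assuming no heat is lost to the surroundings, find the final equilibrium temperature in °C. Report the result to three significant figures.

T_f = 83.5 °C

Heat lost by copper = heat gained by olive oil.
(393.5)(0.394)(155.1 − T) = (113.2)(1.98)(T − 34.0)
155.039 (155.1 − T) = 224.136 (T − 34.0)
24047 − 155.039 T = 224.136 T − 7620.6
31667.6 = 379.175 T
T = 83.52 °C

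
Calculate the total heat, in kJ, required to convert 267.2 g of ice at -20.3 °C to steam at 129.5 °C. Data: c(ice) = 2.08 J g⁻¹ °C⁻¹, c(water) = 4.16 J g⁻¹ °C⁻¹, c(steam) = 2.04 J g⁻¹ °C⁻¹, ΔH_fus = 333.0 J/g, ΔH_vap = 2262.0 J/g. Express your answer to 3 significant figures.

q = 832 kJ

q1 (heat ice -20.3→0.0 °C): 267.2 × 2.08 × 20.3 = 11282 J
q2 (melt at 0 °C): 267.2 × 333.0 = 88978 J
q3 (heat water 0.0→100.0 °C): 267.2 × 4.16 × 100.0 = 111155 J
q4 (vaporize at 100 °C): 267.2 × 2262.0 = 604406 J
q5 (heat steam 100.0→129.5 °C): 267.2 × 2.04 × 29.5 = 16080 J
Total: 11282 + 88978 + 111155 + 604406 + 16080 = 831901 J = 832 kJ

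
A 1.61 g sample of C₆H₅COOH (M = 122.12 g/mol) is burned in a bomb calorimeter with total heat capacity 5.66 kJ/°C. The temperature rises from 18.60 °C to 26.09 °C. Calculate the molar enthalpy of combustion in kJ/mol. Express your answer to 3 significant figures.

ΔT = 26.09 − 18.60 = 7.49 °C
q_cal = C_cal × ΔT = 5.66 × 7.49 = 42.3934 kJ
n = 1.61 / 122.12 = 0.01318 mol
q_rxn = −q_cal = -42.3934 kJ
ΔH = -42.3934 / 0.01318 = -3216 kJ/mol

ΔH = -3220 kJ/mol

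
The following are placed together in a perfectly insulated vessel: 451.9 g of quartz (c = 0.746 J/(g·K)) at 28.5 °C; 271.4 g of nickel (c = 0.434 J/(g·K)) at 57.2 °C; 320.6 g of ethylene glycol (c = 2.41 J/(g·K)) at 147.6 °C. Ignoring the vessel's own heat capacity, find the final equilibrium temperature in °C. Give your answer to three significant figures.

Σ mᵢcᵢ(T − Tᵢ) = 0  ⇒  T = Σ mᵢcᵢTᵢ / Σ mᵢcᵢ
Σ mᵢcᵢ = 451.9×0.746 + 271.4×0.434 + 320.6×2.41 = 1227.5510
Σ mᵢcᵢTᵢ = 337.1174×28.5 + 117.7876×57.2 + 772.646×147.6 = 130390
T = 130390 / 1227.5510 = 106.2 °C

T_f = 106 °C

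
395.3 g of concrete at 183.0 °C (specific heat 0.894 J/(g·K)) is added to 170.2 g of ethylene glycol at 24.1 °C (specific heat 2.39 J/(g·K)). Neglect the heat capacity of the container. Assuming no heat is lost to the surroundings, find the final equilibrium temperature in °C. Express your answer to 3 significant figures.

T_f = 98.0 °C

Heat lost by concrete = heat gained by ethylene glycol.
(395.3)(0.894)(183.0 − T) = (170.2)(2.39)(T − 24.1)
353.3982 (183.0 − T) = 406.778 (T − 24.1)
64672 − 353.3982 T = 406.778 T − 9803.3
74475.3 = 760.1762 T
T = 97.97 °C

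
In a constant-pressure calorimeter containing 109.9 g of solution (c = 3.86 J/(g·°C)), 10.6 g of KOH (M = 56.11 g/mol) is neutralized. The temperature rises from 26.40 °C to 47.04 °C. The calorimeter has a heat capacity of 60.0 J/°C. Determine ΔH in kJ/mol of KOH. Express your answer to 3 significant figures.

ΔH = -52.9 kJ/mol

|ΔT| = |47.04 − 26.40| = 20.64 °C
|q_surr| = (109.9 × 3.86 + 60.0) × 20.64 = 484.214 × 20.64 = 9994 J
n(KOH) = 10.6 / 56.11 = 0.1889 mol
Temperature rose, so q_rxn = −|q_surr| = -9.994 kJ
ΔH = q_rxn / n = -52.91 kJ/mol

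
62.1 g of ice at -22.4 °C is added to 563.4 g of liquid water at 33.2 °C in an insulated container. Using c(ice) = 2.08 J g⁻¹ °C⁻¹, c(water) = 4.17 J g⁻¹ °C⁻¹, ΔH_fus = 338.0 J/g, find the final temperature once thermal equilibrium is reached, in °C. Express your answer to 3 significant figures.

Heat to bring ice to 0 °C and melt it: q₁ = 62.1×2.08×22.4 + 62.1×338.0 = 23883 J
Heat the water can supply cooling to 0 °C: 563.4×4.17×33.2 = 77999.3 J > q₁, so all ice melts.
Energy balance: 563.4×4.17×(33.2 − T) = 23883 + 62.1×4.17×(T − 0)
2349.378(33.2 − T) = 23883 + 258.957 T
77999.3 − 23883 = 2608.335 T
T = 54116.3 / 2608.335 = 20.747 °C

T_f = 20.7 °C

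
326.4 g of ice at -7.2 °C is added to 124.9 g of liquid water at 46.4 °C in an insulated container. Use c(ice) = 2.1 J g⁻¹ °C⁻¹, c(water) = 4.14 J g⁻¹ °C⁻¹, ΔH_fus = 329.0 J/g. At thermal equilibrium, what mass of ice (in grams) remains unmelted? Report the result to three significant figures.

Heat to warm all ice to 0 °C: 326.4×2.1×7.2 = 4935.2 J
Heat released by water cooling to 0 °C: 124.9×4.14×46.4 = 23993 J
23993 J < 4935.2 + 326.4×329.0 = 112320.8 J, so not all ice melts; final T = 0 °C.
Heat left for melting: 23993 − 4935.2 = 19057.8 J
Mass melted = 19057.8 / 329.0 = 57.93 g
Ice remaining = 326.4 − 57.93 = 268.47 g

m_ice remaining = 268 g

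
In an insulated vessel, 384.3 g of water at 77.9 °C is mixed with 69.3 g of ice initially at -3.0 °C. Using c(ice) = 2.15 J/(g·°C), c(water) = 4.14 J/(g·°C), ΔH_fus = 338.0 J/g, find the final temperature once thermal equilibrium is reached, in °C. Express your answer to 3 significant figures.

Heat to bring ice to 0 °C and melt it: q₁ = 69.3×2.15×3.0 + 69.3×338.0 = 23870 J
Heat the water can supply cooling to 0 °C: 384.3×4.14×77.9 = 123939 J > q₁, so all ice melts.
Energy balance: 384.3×4.14×(77.9 − T) = 23870 + 69.3×4.14×(T − 0)
1591.002(77.9 − T) = 23870 + 286.902 T
123939 − 23870 = 1877.904 T
T = 100069 / 1877.904 = 53.29 °C

T_f = 53.3 °C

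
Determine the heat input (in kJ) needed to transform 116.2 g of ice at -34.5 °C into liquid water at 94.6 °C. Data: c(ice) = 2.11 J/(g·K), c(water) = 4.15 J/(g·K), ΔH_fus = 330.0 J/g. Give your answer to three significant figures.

q1 (heat ice -34.5→0.0 °C): 116.2 × 2.11 × 34.5 = 8459 J
q2 (melt at 0 °C): 116.2 × 330.0 = 38346 J
q3 (heat water 0.0→94.6 °C): 116.2 × 4.15 × 94.6 = 45619 J
Total: 8459 + 38346 + 45619 = 92424 J = 92.4 kJ

q = 92.4 kJ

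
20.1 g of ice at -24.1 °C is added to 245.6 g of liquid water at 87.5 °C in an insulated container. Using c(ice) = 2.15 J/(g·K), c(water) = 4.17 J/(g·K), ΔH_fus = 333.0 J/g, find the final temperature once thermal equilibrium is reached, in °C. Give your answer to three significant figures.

T_f = 73.9 °C

Heat to bring ice to 0 °C and melt it: q₁ = 20.1×2.15×24.1 + 20.1×333.0 = 7734.8 J
Heat the water can supply cooling to 0 °C: 245.6×4.17×87.5 = 89613.3 J > q₁, so all ice melts.
Energy balance: 245.6×4.17×(87.5 − T) = 7734.8 + 20.1×4.17×(T − 0)
1024.152(87.5 − T) = 7734.8 + 83.817 T
89613.3 − 7734.8 = 1107.969 T
T = 81878.5 / 1107.969 = 73.90 °C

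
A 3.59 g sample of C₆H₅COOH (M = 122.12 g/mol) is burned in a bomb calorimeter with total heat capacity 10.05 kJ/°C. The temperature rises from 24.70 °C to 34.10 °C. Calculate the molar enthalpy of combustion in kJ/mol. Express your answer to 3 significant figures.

ΔT = 34.10 − 24.70 = 9.40 °C
q_cal = C_cal × ΔT = 10.05 × 9.40 = 94.47 kJ
n = 3.59 / 122.12 = 0.02940 mol
q_rxn = −q_cal = -94.47 kJ
ΔH = -94.47 / 0.02940 = -3213 kJ/mol

ΔH = -3210 kJ/mol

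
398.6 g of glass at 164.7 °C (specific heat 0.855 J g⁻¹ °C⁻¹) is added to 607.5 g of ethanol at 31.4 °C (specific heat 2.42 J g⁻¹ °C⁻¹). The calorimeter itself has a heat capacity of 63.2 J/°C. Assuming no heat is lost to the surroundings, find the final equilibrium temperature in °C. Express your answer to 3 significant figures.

T_f = 55.6 °C

Heat lost by glass = heat gained by ethanol + calorimeter.
(398.6)(0.855)(164.7 − T) = [(607.5)(2.42) + 63.2](T − 31.4)
340.803 (164.7 − T) = 1533.35 (T − 31.4)
56130 − 340.803 T = 1533.35 T − 48147
104277 = 1874.153 T
T = 55.64 °C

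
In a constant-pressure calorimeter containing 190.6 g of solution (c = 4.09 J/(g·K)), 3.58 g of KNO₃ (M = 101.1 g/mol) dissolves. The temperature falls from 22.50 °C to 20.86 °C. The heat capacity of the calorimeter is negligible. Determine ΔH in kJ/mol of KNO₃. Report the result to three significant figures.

ΔH = 36.1 kJ/mol

|ΔT| = |20.86 − 22.50| = 1.64 °C
|q_surr| = (190.6 × 4.09) × 1.64 = 779.554 × 1.64 = 1278 J
n(KNO₃) = 3.58 / 101.1 = 0.03541 mol
Temperature fell, so q_rxn = +|q_surr| = 1.278 kJ
ΔH = q_rxn / n = 36.09 kJ/mol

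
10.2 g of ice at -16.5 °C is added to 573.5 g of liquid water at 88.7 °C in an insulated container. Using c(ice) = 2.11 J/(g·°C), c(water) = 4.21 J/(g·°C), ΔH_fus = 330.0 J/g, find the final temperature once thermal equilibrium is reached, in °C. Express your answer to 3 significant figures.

Heat to bring ice to 0 °C and melt it: q₁ = 10.2×2.11×16.5 + 10.2×330.0 = 3721.1 J
Heat the water can supply cooling to 0 °C: 573.5×4.21×88.7 = 214160 J > q₁, so all ice melts.
Energy balance: 573.5×4.21×(88.7 − T) = 3721.1 + 10.2×4.21×(T − 0)
2414.435(88.7 − T) = 3721.1 + 42.942 T
214160 − 3721.1 = 2457.377 T
T = 210438.9 / 2457.377 = 85.64 °C

T_f = 85.6 °C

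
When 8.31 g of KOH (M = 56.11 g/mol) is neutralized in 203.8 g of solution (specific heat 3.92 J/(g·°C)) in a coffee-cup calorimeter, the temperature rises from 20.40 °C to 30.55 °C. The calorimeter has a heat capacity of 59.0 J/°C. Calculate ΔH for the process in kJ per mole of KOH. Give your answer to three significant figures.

|ΔT| = |30.55 − 20.40| = 10.15 °C
|q_surr| = (203.8 × 3.92 + 59.0) × 10.15 = 857.896 × 10.15 = 8708 J
n(KOH) = 8.31 / 56.11 = 0.1481 mol
Temperature rose, so q_rxn = −|q_surr| = -8.708 kJ
ΔH = q_rxn / n = -58.80 kJ/mol

ΔH = -58.8 kJ/mol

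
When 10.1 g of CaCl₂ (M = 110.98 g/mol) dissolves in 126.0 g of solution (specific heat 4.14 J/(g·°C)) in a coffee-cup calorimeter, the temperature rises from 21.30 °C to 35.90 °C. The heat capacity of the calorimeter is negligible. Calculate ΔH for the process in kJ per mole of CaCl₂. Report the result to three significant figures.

|ΔT| = |35.90 − 21.30| = 14.60 °C
|q_surr| = (126.0 × 4.14) × 14.60 = 521.64 × 14.60 = 7616 J
n(CaCl₂) = 10.1 / 110.98 = 0.09101 mol
Temperature rose, so q_rxn = −|q_surr| = -7.616 kJ
ΔH = q_rxn / n = -83.68 kJ/mol

ΔH = -83.7 kJ/mol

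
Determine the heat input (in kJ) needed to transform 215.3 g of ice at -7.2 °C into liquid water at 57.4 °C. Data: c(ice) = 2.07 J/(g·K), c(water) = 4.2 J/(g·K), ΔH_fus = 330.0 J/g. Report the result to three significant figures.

q1 (heat ice -7.2→0.0 °C): 215.3 × 2.07 × 7.2 = 3209 J
q2 (melt at 0 °C): 215.3 × 330.0 = 71049 J
q3 (heat water 0.0→57.4 °C): 215.3 × 4.2 × 57.4 = 51905 J
Total: 3209 + 71049 + 51905 = 126163 J = 126 kJ

q = 126 kJ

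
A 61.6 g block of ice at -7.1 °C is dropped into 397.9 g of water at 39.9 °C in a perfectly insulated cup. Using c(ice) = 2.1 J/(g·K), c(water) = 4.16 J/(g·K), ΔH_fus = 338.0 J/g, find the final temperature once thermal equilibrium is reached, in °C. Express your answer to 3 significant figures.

Heat to bring ice to 0 °C and melt it: q₁ = 61.6×2.1×7.1 + 61.6×338.0 = 21739 J
Heat the water can supply cooling to 0 °C: 397.9×4.16×39.9 = 66045.0 J > q₁, so all ice melts.
Energy balance: 397.9×4.16×(39.9 − T) = 21739 + 61.6×4.16×(T − 0)
1655.264(39.9 − T) = 21739 + 256.256 T
66045.0 − 21739 = 1911.520 T
T = 44306.0 / 1911.520 = 23.18 °C

T_f = 23.2 °C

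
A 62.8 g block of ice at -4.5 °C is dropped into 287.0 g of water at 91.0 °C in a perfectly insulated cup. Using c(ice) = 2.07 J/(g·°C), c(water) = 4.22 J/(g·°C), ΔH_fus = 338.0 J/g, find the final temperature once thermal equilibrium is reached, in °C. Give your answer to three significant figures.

Heat to bring ice to 0 °C and melt it: q₁ = 62.8×2.07×4.5 + 62.8×338.0 = 21811 J
Heat the water can supply cooling to 0 °C: 287.0×4.22×91.0 = 110214 J > q₁, so all ice melts.
Energy balance: 287.0×4.22×(91.0 − T) = 21811 + 62.8×4.22×(T − 0)
1211.14(91.0 − T) = 21811 + 265.016 T
110214 − 21811 = 1476.156 T
T = 88403 / 1476.156 = 59.89 °C

T_f = 59.9 °C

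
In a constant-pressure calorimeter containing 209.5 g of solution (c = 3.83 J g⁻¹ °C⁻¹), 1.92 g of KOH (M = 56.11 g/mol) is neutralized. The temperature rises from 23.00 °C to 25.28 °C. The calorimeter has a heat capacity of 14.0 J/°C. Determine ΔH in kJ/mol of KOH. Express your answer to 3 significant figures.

|ΔT| = |25.28 − 23.00| = 2.28 °C
|q_surr| = (209.5 × 3.83 + 14.0) × 2.28 = 816.385 × 2.28 = 1861 J
n(KOH) = 1.92 / 56.11 = 0.03422 mol
Temperature rose, so q_rxn = −|q_surr| = -1.861 kJ
ΔH = q_rxn / n = -54.38 kJ/mol

ΔH = -54.4 kJ/mol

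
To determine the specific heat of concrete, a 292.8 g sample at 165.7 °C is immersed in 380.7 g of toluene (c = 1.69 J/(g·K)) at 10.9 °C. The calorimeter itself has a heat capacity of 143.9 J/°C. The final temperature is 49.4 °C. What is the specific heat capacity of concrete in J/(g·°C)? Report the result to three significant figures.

q_gained = (380.7 × 1.69 + 143.9) × (49.4 − 10.9) = 30310 J
q_lost = 292.8 × c × (165.7 − 49.4) = 34052.64 c
Set equal: c = 30310 / 34052.64 = 0.890 J/(g·°C)

c = 0.890 J/(g·°C)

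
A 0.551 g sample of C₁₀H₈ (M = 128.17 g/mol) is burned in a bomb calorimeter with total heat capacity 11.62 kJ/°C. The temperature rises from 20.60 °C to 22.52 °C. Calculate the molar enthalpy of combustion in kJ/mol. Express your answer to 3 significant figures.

ΔH = -5190 kJ/mol

ΔT = 22.52 − 20.60 = 1.92 °C
q_cal = C_cal × ΔT = 11.62 × 1.92 = 22.3104 kJ
n = 0.551 / 128.17 = 0.004299 mol
q_rxn = −q_cal = -22.3104 kJ
ΔH = -22.3104 / 0.004299 = -5190 kJ/mol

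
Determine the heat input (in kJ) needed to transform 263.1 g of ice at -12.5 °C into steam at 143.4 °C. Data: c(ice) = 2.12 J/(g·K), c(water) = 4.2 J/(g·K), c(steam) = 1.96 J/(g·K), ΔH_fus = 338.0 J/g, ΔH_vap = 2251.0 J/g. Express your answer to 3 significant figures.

q = 821 kJ

q1 (heat ice -12.5→0.0 °C): 263.1 × 2.12 × 12.5 = 6972 J
q2 (melt at 0 °C): 263.1 × 338.0 = 88928 J
q3 (heat water 0.0→100.0 °C): 263.1 × 4.2 × 100.0 = 110502 J
q4 (vaporize at 100 °C): 263.1 × 2251.0 = 592238 J
q5 (heat steam 100.0→143.4 °C): 263.1 × 1.96 × 43.4 = 22380 J
Total: 6972 + 88928 + 110502 + 592238 + 22380 = 821020 J = 821 kJ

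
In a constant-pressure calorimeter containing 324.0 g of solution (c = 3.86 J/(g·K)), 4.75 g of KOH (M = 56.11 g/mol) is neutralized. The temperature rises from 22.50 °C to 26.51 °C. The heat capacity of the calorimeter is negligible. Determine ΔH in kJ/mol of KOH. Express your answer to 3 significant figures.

ΔH = -59.2 kJ/mol

|ΔT| = |26.51 − 22.50| = 4.01 °C
|q_surr| = (324.0 × 3.86) × 4.01 = 1250.64 × 4.01 = 5015 J
n(KOH) = 4.75 / 56.11 = 0.08466 mol
Temperature rose, so q_rxn = −|q_surr| = -5.015 kJ
ΔH = q_rxn / n = -59.24 kJ/mol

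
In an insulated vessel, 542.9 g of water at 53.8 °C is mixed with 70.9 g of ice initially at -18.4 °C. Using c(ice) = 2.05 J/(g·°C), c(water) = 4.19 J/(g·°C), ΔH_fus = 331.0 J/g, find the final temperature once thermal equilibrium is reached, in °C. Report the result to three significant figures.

T_f = 37.4 °C

Heat to bring ice to 0 °C and melt it: q₁ = 70.9×2.05×18.4 + 70.9×331.0 = 26142 J
Heat the water can supply cooling to 0 °C: 542.9×4.19×53.8 = 122382 J > q₁, so all ice melts.
Energy balance: 542.9×4.19×(53.8 − T) = 26142 + 70.9×4.19×(T − 0)
2274.751(53.8 − T) = 26142 + 297.071 T
122382 − 26142 = 2571.822 T
T = 96240 / 2571.822 = 37.42 °C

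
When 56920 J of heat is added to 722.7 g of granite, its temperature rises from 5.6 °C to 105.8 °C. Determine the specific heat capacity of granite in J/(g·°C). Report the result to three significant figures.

c = q / (m ΔT) = 56920 / (722.7 × 100.2)
c = 56920 / 72414.54 = 0.786 J/(g·°C)

c = 0.786 J/(g·°C)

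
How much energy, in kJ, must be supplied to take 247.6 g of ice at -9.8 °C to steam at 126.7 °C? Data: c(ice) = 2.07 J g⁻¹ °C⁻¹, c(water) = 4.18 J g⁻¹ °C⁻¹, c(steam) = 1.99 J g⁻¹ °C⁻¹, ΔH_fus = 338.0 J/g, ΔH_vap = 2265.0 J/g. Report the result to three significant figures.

q = 766 kJ

q1 (heat ice -9.8→0.0 °C): 247.6 × 2.07 × 9.8 = 5023 J
q2 (melt at 0 °C): 247.6 × 338.0 = 83689 J
q3 (heat water 0.0→100.0 °C): 247.6 × 4.18 × 100.0 = 103497 J
q4 (vaporize at 100 °C): 247.6 × 2265.0 = 560814 J
q5 (heat steam 100.0→126.7 °C): 247.6 × 1.99 × 26.7 = 13156 J
Total: 5023 + 83689 + 103497 + 560814 + 13156 = 766179 J = 766 kJ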